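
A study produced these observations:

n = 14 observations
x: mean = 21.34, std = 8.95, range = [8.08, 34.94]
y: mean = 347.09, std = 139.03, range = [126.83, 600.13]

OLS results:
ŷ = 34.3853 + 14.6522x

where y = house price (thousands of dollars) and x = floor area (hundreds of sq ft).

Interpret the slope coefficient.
An increase of one hundred sq ft in floor area is associated with a 14.6522 thousand dollars increase in predicted house price.

β₁ = 14.6522 is the change in predicted house price (thousand dollars) per additional hundred sq ft of floor area.

Interpretation:
- Floor area up by 1 hundred sq ft → predicted house price increases by 14.6522 thousand dollars
- This is a linear approximation: the same per-unit change is assumed across the whole observed x range
- The slope describes association in these data, not necessarily a causal effect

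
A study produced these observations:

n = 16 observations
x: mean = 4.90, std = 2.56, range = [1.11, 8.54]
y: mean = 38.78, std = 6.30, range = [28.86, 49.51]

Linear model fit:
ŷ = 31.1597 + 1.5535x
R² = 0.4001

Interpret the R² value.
About 40.01% of the variability in y is accounted for by the regression on x (R² = 0.4001) — a moderate linear fit.

The coefficient of determination R² is the fraction of the total variation in y that the fitted line accounts for.

Here R² = 0.4001:
- Explained: 40.01% of the variation in y
- Unexplained (residual): 100% − 40.01% = 59.99%
- Rule of thumb (below 0.3 weak; 0.3 to below 0.7 moderate; 0.7 and above strong) → moderate

Equivalently, for simple linear regression R² = r², so |r| = √0.4001 ≈ 0.6325.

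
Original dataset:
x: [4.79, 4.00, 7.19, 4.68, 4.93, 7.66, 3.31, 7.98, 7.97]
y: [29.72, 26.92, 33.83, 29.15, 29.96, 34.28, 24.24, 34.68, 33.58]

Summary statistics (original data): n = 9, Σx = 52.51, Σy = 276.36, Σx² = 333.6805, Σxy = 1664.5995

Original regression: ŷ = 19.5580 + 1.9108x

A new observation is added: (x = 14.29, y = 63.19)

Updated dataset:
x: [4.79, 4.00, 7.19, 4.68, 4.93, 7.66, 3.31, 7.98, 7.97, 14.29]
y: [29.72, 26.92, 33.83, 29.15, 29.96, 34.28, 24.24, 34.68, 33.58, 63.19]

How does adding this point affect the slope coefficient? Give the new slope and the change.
New slope β₁ = 3.2663 versus 1.9108 before: a change of +1.3555 (+70.9%).

The new point has HIGH LEVERAGE: x = 14.29 is far from the original mean x̄ = 52.51/9 ≈ 5.83 (original range [3.31, 7.98]).

Step 1: Update the sums with the new point (n goes from 9 to 10)
Σx  = 52.51 + 14.29 = 66.80
Σy  = 276.36 + 63.19 = 339.55
Σx² = 333.6805 + 14.29² = 333.6805 + 204.2041 = 537.8846
Σxy = 1664.5995 + 14.29×63.19 = 1664.5995 + 902.9851 = 2567.5846

Step 2: Recompute the slope with b₁ = (nΣxy − ΣxΣy) / (nΣx² − (Σx)²)
Numerator   = 10×2567.5846 − 66.80×339.55 = 25675.8460 − 22681.9400 = 2993.9060
Denominator = 10×537.8846 − 66.80² = 5378.8460 − 4462.2400 = 916.6060
b₁(new) = 2993.9060 / 916.6060 = 3.2663

(Same formula on the original sums: (9×1664.5995 − 52.51×276.36) / (9×333.6805 − 52.51²) = 469.7319 / 245.8244 = 1.9108, matching the given fit.)

Step 3: Change in slope
Δβ₁ = 3.2663 − 1.9108 = +1.3555
Relative change = +1.3555 / 1.9108 × 100% = +70.9%
→ the slope increases when the point is added.

A high-leverage point only changes the slope if it is off the original line; here y = 63.19 is above the original trend, so the slope increases.
In practice: refit with and without it and report both if conclusions differ; examine leverage (hᵢ) and Cook's distance rather than deleting it automatically.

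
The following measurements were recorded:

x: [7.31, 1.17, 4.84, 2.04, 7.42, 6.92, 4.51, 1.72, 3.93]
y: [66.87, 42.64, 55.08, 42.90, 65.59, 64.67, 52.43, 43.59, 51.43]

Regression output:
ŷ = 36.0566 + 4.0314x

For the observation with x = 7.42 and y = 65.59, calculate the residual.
Residual = -0.3796

The residual is the difference between the actual value and the predicted value:

Residual = y - ŷ

Step 1: Calculate predicted value
ŷ = 36.0566 + 4.0314 × 7.42
ŷ = 65.9696

Step 2: Calculate residual
Residual = 65.59 - 65.9696
Residual = -0.3796

Sign check: y < ŷ, so the point is below the line and the fit overestimates here.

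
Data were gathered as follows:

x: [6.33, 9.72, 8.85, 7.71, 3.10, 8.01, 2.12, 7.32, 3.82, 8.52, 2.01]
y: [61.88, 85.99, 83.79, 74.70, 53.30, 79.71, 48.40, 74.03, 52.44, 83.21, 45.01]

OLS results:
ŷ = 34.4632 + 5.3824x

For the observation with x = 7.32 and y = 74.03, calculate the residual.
Residual = 0.1676

The residual is the difference between the actual value and the predicted value:

Residual = y - ŷ

Step 1: Calculate predicted value
ŷ = 34.4632 + 5.3824 × 7.32
ŷ = 73.8624

Step 2: Calculate residual
Residual = 74.03 - 73.8624
Residual = 0.1676

The residual is positive, so the observed y = 74.03 sits above the regression line (the line underestimates it by 0.1676).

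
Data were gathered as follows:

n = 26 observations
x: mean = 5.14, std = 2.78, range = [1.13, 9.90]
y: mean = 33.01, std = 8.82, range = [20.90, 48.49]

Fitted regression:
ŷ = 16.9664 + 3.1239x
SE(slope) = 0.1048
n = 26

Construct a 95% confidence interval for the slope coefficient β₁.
The 95% CI for β₁ is (2.9076, 3.3402)

Confidence interval for the slope:

The 95% CI for β₁ is: β̂₁ ± t*(α/2, n-2) × SE(β̂₁)

Step 1: Find critical t-value
- Confidence level = 0.95
- Degrees of freedom = n - 2 = 26 - 2 = 24
- t*(α/2, 24) = 2.0639

Step 2: Calculate margin of error
Margin = 2.0639 × 0.1048 = 0.2163

Step 3: Construct interval
CI = 3.1239 ± 0.2163
CI = (2.9076, 3.3402)

Interpretation: each one-unit increase in x is associated with a change in mean y of between 2.9076 and 3.3402, with 95% confidence.
Both endpoints are positive, so the data support a genuinely positive slope at this confidence level.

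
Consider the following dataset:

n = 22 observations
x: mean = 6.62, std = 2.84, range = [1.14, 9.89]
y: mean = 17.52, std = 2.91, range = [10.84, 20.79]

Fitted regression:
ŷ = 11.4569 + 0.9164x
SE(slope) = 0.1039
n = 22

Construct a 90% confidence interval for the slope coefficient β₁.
The 90% CI for β₁ is (0.7372, 1.0956)

Confidence interval for the slope:

The 90% CI for β₁ is: β̂₁ ± t*(α/2, n-2) × SE(β̂₁)

Step 1: Find critical t-value
- Confidence level = 0.9
- Degrees of freedom = n - 2 = 22 - 2 = 20
- t*(α/2, 20) = 1.7247

Step 2: Calculate margin of error
Margin = 1.7247 × 0.1039 = 0.1792

Step 3: Construct interval
CI = 0.9164 ± 0.1792
CI = (0.7372, 1.0956)

Interpretation: each one-unit increase in x is associated with a change in mean y of between 0.7372 and 1.0956, with 90% confidence.
Both endpoints are positive, so the data support a genuinely positive slope at this confidence level.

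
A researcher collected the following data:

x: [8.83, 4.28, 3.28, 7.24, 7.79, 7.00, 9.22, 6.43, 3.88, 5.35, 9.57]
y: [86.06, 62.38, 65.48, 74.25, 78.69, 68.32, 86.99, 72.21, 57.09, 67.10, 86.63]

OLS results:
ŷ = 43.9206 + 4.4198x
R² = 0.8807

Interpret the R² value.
R² = 0.8807 means 88.07% of the variation in y is explained by the linear relationship with x. This indicates a strong fit.

R² = 1 − SS_res/SS_tot compares the residual scatter to the total scatter of y about its mean.

Here R² = 0.8807:
- Explained: 88.07% of the variation in y
- Unexplained (residual): 100% − 88.07% = 11.93%
- Rule of thumb (below 0.3 weak; 0.3 to below 0.7 moderate; 0.7 and above strong) → strong

Note: R² says nothing about causation, and a high R² does not by itself mean the linear form is appropriate — check the residuals.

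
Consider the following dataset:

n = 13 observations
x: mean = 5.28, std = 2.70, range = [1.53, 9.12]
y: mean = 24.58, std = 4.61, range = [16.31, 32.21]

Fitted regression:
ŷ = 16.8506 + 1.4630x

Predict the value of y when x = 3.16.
ŷ = 21.4737

Plug x = 3.16 into the fitted line:

ŷ = 16.8506 + 1.4630 × 3.16
ŷ = 16.8506 + 4.6231
ŷ = 21.4737

This is a point prediction; actual observations scatter around it by roughly the residual standard deviation.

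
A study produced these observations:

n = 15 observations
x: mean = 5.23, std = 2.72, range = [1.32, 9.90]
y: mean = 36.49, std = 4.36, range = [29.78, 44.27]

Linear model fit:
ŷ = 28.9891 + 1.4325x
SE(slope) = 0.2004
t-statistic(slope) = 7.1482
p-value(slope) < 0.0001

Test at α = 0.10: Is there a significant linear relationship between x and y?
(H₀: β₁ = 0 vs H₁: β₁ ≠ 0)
Reject H₀: p-value < 0.0001 < α = 0.10. The linear relationship is significant at the 10% level.

Hypothesis test for the slope coefficient:

H₀: β₁ = 0 (no linear relationship)
H₁: β₁ ≠ 0 (linear relationship exists)

Test statistic: t = β̂₁ / SE(β̂₁) = 1.4325 / 0.2004 = 7.1482

p < 0.0001: how often a slope estimate this far from 0 (in SE units) would arise by chance if β₁ were truly 0.

Decision rule: reject H₀ if p-value < α.
p-value < 0.0001 < α = 0.10 → reject H₀.

There is sufficient evidence at the 10% significance level to conclude that a linear relationship exists between x and y.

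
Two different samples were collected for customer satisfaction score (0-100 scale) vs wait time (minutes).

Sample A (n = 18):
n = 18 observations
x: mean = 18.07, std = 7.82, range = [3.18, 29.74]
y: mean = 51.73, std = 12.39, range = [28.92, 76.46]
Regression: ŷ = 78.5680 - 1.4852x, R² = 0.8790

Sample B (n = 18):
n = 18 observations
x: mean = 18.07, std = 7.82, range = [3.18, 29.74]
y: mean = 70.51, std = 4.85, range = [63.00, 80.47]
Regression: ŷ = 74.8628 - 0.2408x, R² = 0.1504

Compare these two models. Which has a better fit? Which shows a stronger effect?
Model A has the better fit (R² = 0.8790 vs 0.1504). Model A shows the stronger effect (|β₁| = 1.4852 vs 0.2408).

Model Comparison:

Which explains more variance? (R²)
- Model A: R² = 0.8790 → 87.90% of variance in satisfaction score explained
- Model B: R² = 0.1504 → 15.04% of variance in satisfaction score explained
- 0.8790 > 0.1504 → Model A has the better fit

Strength of effect — compare |β₁|:
- Model A: β₁ = -1.4852 → predicted satisfaction score falls 1.4852 points per additional minute of wait time
- Model B: β₁ = -0.2408 → predicted satisfaction score falls 0.2408 points per additional minute of wait time
- |-1.4852| > |-0.2408| → Model A shows the stronger marginal effect

Notes:
- The two samples could reflect different populations, time periods, or measurement quality.
- A steeper slope doesn't make a better model if the scatter around the line is large.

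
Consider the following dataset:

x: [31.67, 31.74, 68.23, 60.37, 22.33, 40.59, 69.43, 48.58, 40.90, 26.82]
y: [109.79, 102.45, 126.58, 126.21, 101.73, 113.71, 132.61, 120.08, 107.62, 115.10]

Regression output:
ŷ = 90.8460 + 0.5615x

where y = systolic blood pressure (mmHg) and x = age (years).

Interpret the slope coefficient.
An increase of one year in age is associated with a 0.5615 mmHg increase in predicted blood pressure.

β₁ = 0.5615 is the change in predicted blood pressure (mmHg) per additional year of age.

Interpretation:
- Age up by 1 year → predicted blood pressure increases by 0.5615 mmHg
- The effect is assumed constant over the observed range of x (linearity)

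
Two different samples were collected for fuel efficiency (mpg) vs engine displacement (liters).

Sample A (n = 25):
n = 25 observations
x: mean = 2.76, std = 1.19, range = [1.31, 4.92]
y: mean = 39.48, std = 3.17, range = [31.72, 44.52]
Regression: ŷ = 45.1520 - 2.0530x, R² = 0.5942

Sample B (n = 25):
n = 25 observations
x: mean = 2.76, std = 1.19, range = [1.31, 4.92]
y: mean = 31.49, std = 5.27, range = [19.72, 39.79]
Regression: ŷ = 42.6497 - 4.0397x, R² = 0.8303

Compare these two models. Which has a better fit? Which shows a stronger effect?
Model B has the better fit (R² = 0.8303 vs 0.5942). Model B shows the stronger effect (|β₁| = 4.0397 vs 2.0530).

Model Comparison:

Goodness of fit (R²):
- Model A: R² = 0.5942 → 59.42% of variance in fuel efficiency explained
- Model B: R² = 0.8303 → 83.03% of variance in fuel efficiency explained
- 0.8303 > 0.5942 → Model B has the better fit

Which has the larger per-liter effect? (|β₁|)
- Model A: β₁ = -2.0530 → predicted fuel efficiency falls 2.0530 mpg per additional liter of engine displacement
- Model B: β₁ = -4.0397 → predicted fuel efficiency falls 4.0397 mpg per additional liter of engine displacement
- |-2.0530| < |-4.0397| → Model B shows the stronger marginal effect

Note: The two samples could reflect different populations, time periods, or measurement quality.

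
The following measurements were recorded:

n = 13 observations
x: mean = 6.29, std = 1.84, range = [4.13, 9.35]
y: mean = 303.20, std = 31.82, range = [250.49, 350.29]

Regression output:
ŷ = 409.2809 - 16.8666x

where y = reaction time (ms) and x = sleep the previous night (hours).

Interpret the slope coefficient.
An increase of one hour in sleep is associated with a 16.8666 ms decrease in predicted reaction time.

β₁ = -16.8666 is the change in predicted reaction time (ms) per additional hour of sleep.

Interpretation:
- Sleep up by 1 hour → predicted reaction time decreases by 16.8666 ms
- This is a linear approximation: the same per-unit change is assumed across the whole observed x range

(β₀ = 409.2809 is the fitted value at x = 0 and is not part of the slope interpretation.)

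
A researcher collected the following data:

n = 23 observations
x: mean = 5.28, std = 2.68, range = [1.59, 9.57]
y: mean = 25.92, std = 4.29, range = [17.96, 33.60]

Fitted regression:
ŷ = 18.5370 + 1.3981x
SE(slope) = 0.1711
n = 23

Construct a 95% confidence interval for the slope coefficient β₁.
The 95% CI for β₁ is (1.0423, 1.7539)

Confidence interval for the slope:

The 95% CI for β₁ is: β̂₁ ± t*(α/2, n-2) × SE(β̂₁)

Step 1: Find critical t-value
- Confidence level = 0.95
- Degrees of freedom = n - 2 = 23 - 2 = 21
- t*(α/2, 21) = 2.0796

Step 2: Calculate margin of error
Margin = 2.0796 × 0.1711 = 0.3558

Step 3: Construct interval
CI = 1.3981 ± 0.3558
CI = (1.0423, 1.7539)

Interpretation: intervals built this way capture the true β₁ in 95% of repeated samples; here the plausible range for the per-unit effect of x on y is 1.0423 to 1.7539.
Both endpoints are positive, so the data support a genuinely positive slope at this confidence level.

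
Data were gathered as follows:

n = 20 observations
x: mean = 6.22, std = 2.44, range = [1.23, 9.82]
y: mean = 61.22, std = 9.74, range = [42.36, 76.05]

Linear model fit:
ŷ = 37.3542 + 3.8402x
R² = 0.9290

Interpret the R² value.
About 92.90% of the variability in y is accounted for by the regression on x (R² = 0.9290) — a strong linear fit.

The coefficient of determination R² is the fraction of the total variation in y that the fitted line accounts for.

Here R² = 0.9290:
- Explained: 92.90% of the variation in y
- Unexplained (residual): 100% − 92.90% = 7.10%
- Rule of thumb (below 0.3 weak; 0.3 to below 0.7 moderate; 0.7 and above strong) → strong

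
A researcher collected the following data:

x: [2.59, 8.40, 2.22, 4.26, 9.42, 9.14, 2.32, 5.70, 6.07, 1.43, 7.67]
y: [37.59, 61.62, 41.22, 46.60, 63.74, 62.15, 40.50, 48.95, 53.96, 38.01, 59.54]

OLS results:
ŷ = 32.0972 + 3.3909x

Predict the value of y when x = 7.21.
ŷ = 56.5456

Plug x = 7.21 into the fitted line:

ŷ = 32.0972 + 3.3909 × 7.21
ŷ = 32.0972 + 24.4484
ŷ = 56.5456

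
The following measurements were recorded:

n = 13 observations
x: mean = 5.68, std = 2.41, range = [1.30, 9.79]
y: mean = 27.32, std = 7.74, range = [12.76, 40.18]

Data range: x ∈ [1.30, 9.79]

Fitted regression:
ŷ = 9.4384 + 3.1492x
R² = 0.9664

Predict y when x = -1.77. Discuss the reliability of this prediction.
ŷ = 3.8643, but this is extrapolation (below the data range [1.30, 9.79]) and may be unreliable.

Prediction calculation:
ŷ = 9.4384 + 3.1492 × (-1.77)
ŷ = 3.8643

Reliability:
- Data range: x ∈ [1.30, 9.79]
- Prediction point: x = -1.77 is 3.07 units below the observed range → this is EXTRAPOLATION, not interpolation

Why that matters here:
- R² describes fit only over the sampled x values; it says nothing about behaviour beyond them
- There are no observations near this x to validate the fitted line there
- The linear relationship may not hold outside the observed range

The R² = 0.9664 only validates the fit within [1.30, 9.79]; treat ŷ = 3.8643 with caution.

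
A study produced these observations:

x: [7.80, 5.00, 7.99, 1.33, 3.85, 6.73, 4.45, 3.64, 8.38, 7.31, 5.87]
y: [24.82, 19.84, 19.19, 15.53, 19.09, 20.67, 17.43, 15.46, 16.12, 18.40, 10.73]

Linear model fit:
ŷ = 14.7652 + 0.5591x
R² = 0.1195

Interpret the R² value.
R² = 0.1195 means 11.95% of the variation in y is explained by the linear relationship with x. This indicates a weak fit.

The coefficient of determination R² is the fraction of the total variation in y that the fitted line accounts for.

Here R² = 0.1195:
- Explained: 11.95% of the variation in y
- Unexplained (residual): 100% − 11.95% = 88.05%
- Rule of thumb (below 0.3 weak; 0.3 to below 0.7 moderate; 0.7 and above strong) → weak

Note: R² says nothing about causation, and a high R² does not by itself mean the linear form is appropriate — check the residuals.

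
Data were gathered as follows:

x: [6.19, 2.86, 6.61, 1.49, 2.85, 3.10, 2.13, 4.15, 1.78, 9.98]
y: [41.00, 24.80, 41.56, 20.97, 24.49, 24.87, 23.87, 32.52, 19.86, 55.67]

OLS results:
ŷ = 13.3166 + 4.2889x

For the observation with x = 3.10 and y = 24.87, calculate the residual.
Residual = -1.7422

The residual is the difference between the actual value and the predicted value:

Residual = y - ŷ

Step 1: Calculate predicted value
ŷ = 13.3166 + 4.2889 × 3.10
ŷ = 26.6122

Step 2: Calculate residual
Residual = 24.87 - 26.6122
Residual = -1.7422

Sign check: y < ŷ, so the point is below the line and the fit overestimates here.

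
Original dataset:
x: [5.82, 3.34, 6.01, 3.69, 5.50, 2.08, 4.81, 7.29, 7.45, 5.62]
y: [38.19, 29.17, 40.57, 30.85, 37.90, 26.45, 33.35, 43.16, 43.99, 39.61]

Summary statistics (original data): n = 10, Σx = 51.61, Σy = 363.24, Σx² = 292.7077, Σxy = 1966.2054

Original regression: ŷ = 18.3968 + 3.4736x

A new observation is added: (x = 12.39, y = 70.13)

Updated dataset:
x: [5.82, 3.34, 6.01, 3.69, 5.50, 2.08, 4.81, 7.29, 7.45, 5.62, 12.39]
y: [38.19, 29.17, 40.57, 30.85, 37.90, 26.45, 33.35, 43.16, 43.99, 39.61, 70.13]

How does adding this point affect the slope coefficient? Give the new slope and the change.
Adding the point moves β₁ from 3.4736 to 4.2473, i.e. it increases by 0.7737 (+22.3%).

The new point has HIGH LEVERAGE: x = 12.39 is far from the original mean x̄ = 51.61/10 ≈ 5.16 (original range [2.08, 7.45]).

Step 1: Update the sums with the new point (n goes from 10 to 11)
Σx  = 51.61 + 12.39 = 64.00
Σy  = 363.24 + 70.13 = 433.37
Σx² = 292.7077 + 12.39² = 292.7077 + 153.5121 = 446.2198
Σxy = 1966.2054 + 12.39×70.13 = 1966.2054 + 868.9107 = 2835.1161

Step 2: Recompute the slope with b₁ = (nΣxy − ΣxΣy) / (nΣx² − (Σx)²)
Numerator   = 11×2835.1161 − 64.00×433.37 = 31186.2771 − 27735.6800 = 3450.5971
Denominator = 11×446.2198 − 64.00² = 4908.4178 − 4096.0000 = 812.4178
b₁(new) = 3450.5971 / 812.4178 = 4.2473

(Same formula on the original sums: (10×1966.2054 − 51.61×363.24) / (10×292.7077 − 51.61²) = 915.2376 / 263.4849 = 3.4736, matching the given fit.)

Step 3: Change in slope
Δβ₁ = 4.2473 − 3.4736 = +0.7737
Relative change = +0.7737 / 3.4736 × 100% = +22.3%
→ the slope increases when the point is added.

Because the point sits above the extension of the original line at a high-leverage x, it tilts the fit up.
In practice: examine leverage (hᵢ) and Cook's distance rather than deleting it automatically; check such a point for data-entry or measurement error.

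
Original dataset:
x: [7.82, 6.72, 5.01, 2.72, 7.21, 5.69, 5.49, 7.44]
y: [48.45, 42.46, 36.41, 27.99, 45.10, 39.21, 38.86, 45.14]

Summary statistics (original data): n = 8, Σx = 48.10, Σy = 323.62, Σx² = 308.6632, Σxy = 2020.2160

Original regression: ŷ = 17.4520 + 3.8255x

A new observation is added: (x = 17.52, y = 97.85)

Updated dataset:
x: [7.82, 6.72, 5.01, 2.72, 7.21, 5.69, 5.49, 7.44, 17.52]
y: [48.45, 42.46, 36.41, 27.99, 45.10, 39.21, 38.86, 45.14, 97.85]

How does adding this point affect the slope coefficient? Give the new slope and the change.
The slope changes from 3.8255 to 4.8229 (change of +0.9974, or +26.1%).

x = 17.52 lies well outside the original x-range [2.72, 7.82] (x̄ ≈ 6.01), so this observation has high leverage and can move the slope substantially.

Step 1: Update the sums with the new point (n goes from 8 to 9)
Σx  = 48.10 + 17.52 = 65.62
Σy  = 323.62 + 97.85 = 421.47
Σx² = 308.6632 + 17.52² = 308.6632 + 306.9504 = 615.6136
Σxy = 2020.2160 + 17.52×97.85 = 2020.2160 + 1714.3320 = 3734.5480

Step 2: Recompute the slope with b₁ = (nΣxy − ΣxΣy) / (nΣx² − (Σx)²)
Numerator   = 9×3734.5480 − 65.62×421.47 = 33610.9320 − 27656.8614 = 5954.0706
Denominator = 9×615.6136 − 65.62² = 5540.5224 − 4305.9844 = 1234.5380
b₁(new) = 5954.0706 / 1234.5380 = 4.8229

(Same formula on the original sums: (8×2020.2160 − 48.10×323.62) / (8×308.6632 − 48.10²) = 595.6060 / 155.6956 = 3.8255, matching the given fit.)

Step 3: Change in slope
Δβ₁ = 4.8229 − 3.8255 = +0.9974
Relative change = +0.9974 / 3.8255 × 100% = +26.1%
→ the slope increases when the point is added.

Because the point sits above the extension of the original line at a high-leverage x, it tilts the fit up.
In practice: refit with and without it and report both if conclusions differ; investigate whether it comes from the same population as the rest of the sample.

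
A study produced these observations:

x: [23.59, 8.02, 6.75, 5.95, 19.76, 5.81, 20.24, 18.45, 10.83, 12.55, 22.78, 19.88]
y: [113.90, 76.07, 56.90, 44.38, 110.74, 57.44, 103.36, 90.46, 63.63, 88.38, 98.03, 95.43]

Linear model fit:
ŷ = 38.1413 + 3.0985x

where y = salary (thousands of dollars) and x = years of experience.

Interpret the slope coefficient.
On average, salary is about 3.0985 thousand dollars higher for every extra year of experience.

The slope β₁ = 3.0985 gives the rate at which the fitted salary changes with experience.

Interpretation:
- Experience up by 1 year → predicted salary increases by 3.0985 thousand dollars
- This is a linear approximation: the same per-unit change is assumed across the whole observed x range
- The slope describes association in these data, not necessarily a causal effect

The intercept β₀ = 38.1413 is the predicted salary when experience = 0; since the smallest observed x is 5.81, this is an extrapolation and mainly anchors the line.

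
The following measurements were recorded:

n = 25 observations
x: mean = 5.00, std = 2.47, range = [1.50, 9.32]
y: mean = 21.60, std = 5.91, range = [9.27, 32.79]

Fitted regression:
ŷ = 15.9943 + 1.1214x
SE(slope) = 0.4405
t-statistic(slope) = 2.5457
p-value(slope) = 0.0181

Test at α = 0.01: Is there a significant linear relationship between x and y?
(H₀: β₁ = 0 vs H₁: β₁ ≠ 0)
Since p-value = 0.0181 ≥ α = 0.01, fail to reject H₀ — the slope is not significantly different from 0.

Hypothesis test for the slope coefficient:

H₀: β₁ = 0 (no linear relationship)
H₁: β₁ ≠ 0 (linear relationship exists)

Test statistic: t = β̂₁ / SE(β̂₁) = 1.1214 / 0.4405 = 2.5457

With df = 23, the two-sided p-value for |t| = 2.5457 is 0.0181.

Decision rule: reject H₀ if p-value < α.
p-value = 0.0181 ≥ α = 0.01 → fail to reject H₀.

There is not sufficient evidence at the 1% significance level to conclude that a linear relationship exists between x and y.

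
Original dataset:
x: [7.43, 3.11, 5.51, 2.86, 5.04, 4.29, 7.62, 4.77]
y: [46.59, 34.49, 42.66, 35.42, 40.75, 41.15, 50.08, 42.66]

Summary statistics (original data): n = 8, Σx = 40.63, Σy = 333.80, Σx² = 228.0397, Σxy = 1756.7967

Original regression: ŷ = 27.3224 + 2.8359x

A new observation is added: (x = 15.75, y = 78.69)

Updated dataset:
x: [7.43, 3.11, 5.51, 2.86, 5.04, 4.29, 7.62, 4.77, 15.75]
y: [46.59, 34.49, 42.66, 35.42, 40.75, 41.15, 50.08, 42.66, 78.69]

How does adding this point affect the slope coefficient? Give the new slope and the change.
Adding the point moves β₁ from 2.8359 to 3.3531, i.e. it increases by 0.5172 (+18.2%).

The new point has HIGH LEVERAGE: x = 15.75 is far from the original mean x̄ = 40.63/8 ≈ 5.08 (original range [2.86, 7.62]).

Step 1: Update the sums with the new point (n goes from 8 to 9)
Σx  = 40.63 + 15.75 = 56.38
Σy  = 333.80 + 78.69 = 412.49
Σx² = 228.0397 + 15.75² = 228.0397 + 248.0625 = 476.1022
Σxy = 1756.7967 + 15.75×78.69 = 1756.7967 + 1239.3675 = 2996.1642

Step 2: Recompute the slope with b₁ = (nΣxy − ΣxΣy) / (nΣx² − (Σx)²)
Numerator   = 9×2996.1642 − 56.38×412.49 = 26965.4778 − 23256.1862 = 3709.2916
Denominator = 9×476.1022 − 56.38² = 4284.9198 − 3178.7044 = 1106.2154
b₁(new) = 3709.2916 / 1106.2154 = 3.3531

(Same formula on the original sums: (8×1756.7967 − 40.63×333.80) / (8×228.0397 − 40.63²) = 492.0796 / 173.5207 = 2.8359, matching the given fit.)

Step 3: Change in slope
Δβ₁ = 3.3531 − 2.8359 = +0.5172
Relative change = +0.5172 / 2.8359 × 100% = +18.2%
→ the slope increases when the point is added.

A high-leverage point only changes the slope if it is off the original line; here y = 78.69 is above the original trend, so the slope increases.
In practice: check such a point for data-entry or measurement error.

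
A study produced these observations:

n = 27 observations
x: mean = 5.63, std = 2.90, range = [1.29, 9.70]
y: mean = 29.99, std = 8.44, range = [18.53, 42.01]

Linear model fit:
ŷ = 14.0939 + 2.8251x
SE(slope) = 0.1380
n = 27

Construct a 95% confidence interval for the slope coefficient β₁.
The 95% CI for β₁ is (2.5409, 3.1093)

Confidence interval for the slope:

The 95% CI for β₁ is: β̂₁ ± t*(α/2, n-2) × SE(β̂₁)

Step 1: Find critical t-value
- Confidence level = 0.95
- Degrees of freedom = n - 2 = 27 - 2 = 25
- t*(α/2, 25) = 2.0595

Step 2: Calculate margin of error
Margin = 2.0595 × 0.1380 = 0.2842

Step 3: Construct interval
CI = 2.8251 ± 0.2842
CI = (2.5409, 3.1093)

Interpretation: We are 95% confident that the true slope β₁ lies between 2.5409 and 3.1093.
Both endpoints are positive, so the data support a genuinely positive slope at this confidence level.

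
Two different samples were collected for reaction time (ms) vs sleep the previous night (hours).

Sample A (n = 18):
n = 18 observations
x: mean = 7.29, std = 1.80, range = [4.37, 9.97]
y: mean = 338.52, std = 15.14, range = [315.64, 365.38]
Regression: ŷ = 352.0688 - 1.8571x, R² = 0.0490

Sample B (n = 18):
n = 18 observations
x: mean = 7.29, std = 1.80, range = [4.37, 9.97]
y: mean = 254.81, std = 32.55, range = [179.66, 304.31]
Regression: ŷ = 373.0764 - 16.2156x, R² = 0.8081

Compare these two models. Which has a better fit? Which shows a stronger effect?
Model B has the better fit (R² = 0.8081 vs 0.0490). Model B shows the stronger effect (|β₁| = 16.2156 vs 1.8571).

Model Comparison:

Fit — compare R²:
- Model A: R² = 0.0490 → 4.90% of variance in reaction time explained
- Model B: R² = 0.8081 → 80.81% of variance in reaction time explained
- 0.8081 > 0.0490 → Model B has the better fit

Effect size (slope magnitude):
- Model A: β₁ = -1.8571 → predicted reaction time falls 1.8571 ms per additional hour of sleep
- Model B: β₁ = -16.2156 → predicted reaction time falls 16.2156 ms per additional hour of sleep
- |-1.8571| < |-16.2156| → Model B shows the stronger marginal effect

Notes:
- A better fit (higher R²) doesn't necessarily mean a more important relationship.
- A steeper slope doesn't make a better model if the scatter around the line is large.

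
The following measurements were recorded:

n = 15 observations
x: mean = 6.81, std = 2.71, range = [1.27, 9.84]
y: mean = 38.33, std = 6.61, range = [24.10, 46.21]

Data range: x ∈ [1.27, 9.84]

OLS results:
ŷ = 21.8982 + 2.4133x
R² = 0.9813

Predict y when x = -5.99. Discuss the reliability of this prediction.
ŷ = 7.4425 (extrapolation — x = -5.99 lies outside [1.27, 9.84], so reliability is low).

Prediction calculation:
ŷ = 21.8982 + 2.4133 × (-5.99)
ŷ = 7.4425

Reliability:
- Data range: x ∈ [1.27, 9.84]
- Prediction point: x = -5.99 is 7.26 units below the observed range → this is EXTRAPOLATION, not interpolation

Why that matters here:
- Real relationships often flatten, saturate, or turn nonlinear at extremes
- The standard error of prediction grows with (x − x̄)², and x = -5.99 is far from x̄ = 6.81

The R² = 0.9813 only validates the fit within [1.27, 9.84]; treat ŷ = 7.4425 with caution.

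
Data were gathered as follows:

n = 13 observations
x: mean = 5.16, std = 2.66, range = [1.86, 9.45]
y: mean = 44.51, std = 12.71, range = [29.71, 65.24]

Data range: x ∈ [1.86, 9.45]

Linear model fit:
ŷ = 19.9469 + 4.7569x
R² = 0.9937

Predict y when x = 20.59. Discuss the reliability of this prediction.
ŷ = 117.8915, but this is extrapolation (above the data range [1.86, 9.45]) and may be unreliable.

Prediction calculation:
ŷ = 19.9469 + 4.7569 × 20.59
ŷ = 117.8915

Reliability:
- Data range: x ∈ [1.86, 9.45]
- Prediction point: x = 20.59 is 11.14 units above the observed range → this is EXTRAPOLATION, not interpolation

Why that matters here:
- The standard error of prediction grows with (x − x̄)², and x = 20.59 is far from x̄ = 5.16
- Real relationships often flatten, saturate, or turn nonlinear at extremes
- R² describes fit only over the sampled x values; it says nothing about behaviour beyond them

The R² = 0.9937 only validates the fit within [1.86, 9.45]; treat ŷ = 117.8915 with caution.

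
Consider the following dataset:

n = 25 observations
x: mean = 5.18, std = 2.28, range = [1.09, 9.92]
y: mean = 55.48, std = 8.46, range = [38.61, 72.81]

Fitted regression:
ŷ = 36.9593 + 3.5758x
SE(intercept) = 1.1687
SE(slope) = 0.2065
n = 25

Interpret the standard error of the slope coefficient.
The slope 3.5758 is pinned down to within about ±0.2065 (one SE) by these data — relative uncertainty 5.8%, i.e. precise.

SE(β̂₁) = 0.2065 says: if we drew many samples of n = 25 from the same population and refit each time, the fitted slopes would scatter with a standard deviation of roughly 0.2065 around the true β₁.

Relative precision:
- SE / |β̂₁| = 0.2065 / 3.5758 = 5.8%
- Rule of thumb (under 20%: precise; 20% to under 50%: moderately precise; 50% or more: imprecise) → precise

Link to the t-test: t = β̂₁ / SE(β̂₁) = 3.5758 / 0.2065 = 17.3162, the statistic for H₀: β₁ = 0.

What drives SE(β̂₁): more residual scatter → larger SE.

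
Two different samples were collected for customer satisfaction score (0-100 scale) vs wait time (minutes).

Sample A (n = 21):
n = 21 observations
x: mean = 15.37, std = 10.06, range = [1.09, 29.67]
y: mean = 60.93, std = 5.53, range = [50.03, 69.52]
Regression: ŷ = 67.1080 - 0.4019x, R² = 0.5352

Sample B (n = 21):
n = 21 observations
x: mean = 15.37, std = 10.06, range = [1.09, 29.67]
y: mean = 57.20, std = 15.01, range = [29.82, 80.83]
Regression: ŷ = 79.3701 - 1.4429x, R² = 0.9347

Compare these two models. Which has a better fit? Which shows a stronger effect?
Model B has the better fit (R² = 0.9347 vs 0.5352). Model B shows the stronger effect (|β₁| = 1.4429 vs 0.4019).

Model Comparison:

Which explains more variance? (R²)
- Model A: R² = 0.5352 → 53.52% of variance in satisfaction score explained
- Model B: R² = 0.9347 → 93.47% of variance in satisfaction score explained
- 0.9347 > 0.5352 → Model B has the better fit

Which has the larger per-minute effect? (|β₁|)
- Model A: β₁ = -0.4019 → predicted satisfaction score falls 0.4019 points per additional minute of wait time
- Model B: β₁ = -1.4429 → predicted satisfaction score falls 1.4429 points per additional minute of wait time
- |-0.4019| < |-1.4429| → Model B shows the stronger marginal effect

Notes:
- R² measures how tightly points cluster around the line; β₁ measures how steep the line is — they answer different questions.
- A better fit (higher R²) doesn't necessarily mean a more important relationship.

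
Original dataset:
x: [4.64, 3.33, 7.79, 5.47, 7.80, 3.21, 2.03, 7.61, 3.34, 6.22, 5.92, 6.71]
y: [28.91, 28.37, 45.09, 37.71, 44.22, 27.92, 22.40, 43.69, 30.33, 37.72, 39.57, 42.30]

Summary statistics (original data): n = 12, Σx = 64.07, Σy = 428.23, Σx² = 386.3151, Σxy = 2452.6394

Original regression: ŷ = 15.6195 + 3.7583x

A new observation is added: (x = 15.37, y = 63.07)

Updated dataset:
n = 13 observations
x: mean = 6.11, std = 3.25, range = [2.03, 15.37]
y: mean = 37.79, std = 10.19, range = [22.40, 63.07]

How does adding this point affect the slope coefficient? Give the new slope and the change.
Adding the point moves β₁ from 3.7583 to 3.0618, i.e. it decreases by 0.6965 (-18.5%).

x = 15.37 lies well outside the original x-range [2.03, 7.80] (x̄ ≈ 5.34), so this observation has high leverage and can move the slope substantially.

Step 1: Update the sums with the new point (n goes from 12 to 13)
Σx  = 64.07 + 15.37 = 79.44
Σy  = 428.23 + 63.07 = 491.30
Σx² = 386.3151 + 15.37² = 386.3151 + 236.2369 = 622.5520
Σxy = 2452.6394 + 15.37×63.07 = 2452.6394 + 969.3859 = 3422.0253

Step 2: Recompute the slope with b₁ = (nΣxy − ΣxΣy) / (nΣx² − (Σx)²)
Numerator   = 13×3422.0253 − 79.44×491.30 = 44486.3289 − 39028.8720 = 5457.4569
Denominator = 13×622.5520 − 79.44² = 8093.1760 − 6310.7136 = 1782.4624
b₁(new) = 5457.4569 / 1782.4624 = 3.0618

(Same formula on the original sums: (12×2452.6394 − 64.07×428.23) / (12×386.3151 − 64.07²) = 1994.9767 / 530.8163 = 3.7583, matching the given fit.)

Step 3: Change in slope
Δβ₁ = 3.0618 − 3.7583 = -0.6965
Relative change = -0.6965 / 3.7583 × 100% = -18.5%
→ the slope decreases when the point is added.

A high-leverage point only changes the slope if it is off the original line; here y = 63.07 is below the original trend, so the slope decreases.
In practice: check such a point for data-entry or measurement error; examine leverage (hᵢ) and Cook's distance rather than deleting it automatically.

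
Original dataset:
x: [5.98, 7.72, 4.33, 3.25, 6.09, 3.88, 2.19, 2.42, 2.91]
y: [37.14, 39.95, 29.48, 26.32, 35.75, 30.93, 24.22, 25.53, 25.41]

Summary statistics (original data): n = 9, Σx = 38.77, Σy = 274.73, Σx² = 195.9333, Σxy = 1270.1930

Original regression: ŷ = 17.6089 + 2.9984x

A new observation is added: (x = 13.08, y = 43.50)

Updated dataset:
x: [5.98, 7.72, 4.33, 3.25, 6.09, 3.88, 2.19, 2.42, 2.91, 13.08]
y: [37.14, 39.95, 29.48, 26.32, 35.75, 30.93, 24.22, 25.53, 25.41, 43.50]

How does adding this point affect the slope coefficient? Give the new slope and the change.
Adding the point moves β₁ from 2.9984 to 1.9266, i.e. it decreases by 1.0718 (-35.7%).

The new point has HIGH LEVERAGE: x = 13.08 is far from the original mean x̄ = 38.77/9 ≈ 4.31 (original range [2.19, 7.72]).

Step 1: Update the sums with the new point (n goes from 9 to 10)
Σx  = 38.77 + 13.08 = 51.85
Σy  = 274.73 + 43.50 = 318.23
Σx² = 195.9333 + 13.08² = 195.9333 + 171.0864 = 367.0197
Σxy = 1270.1930 + 13.08×43.50 = 1270.1930 + 568.9800 = 1839.1730

Step 2: Recompute the slope with b₁ = (nΣxy − ΣxΣy) / (nΣx² − (Σx)²)
Numerator   = 10×1839.1730 − 51.85×318.23 = 18391.7300 − 16500.2255 = 1891.5045
Denominator = 10×367.0197 − 51.85² = 3670.1970 − 2688.4225 = 981.7745
b₁(new) = 1891.5045 / 981.7745 = 1.9266

(Same formula on the original sums: (9×1270.1930 − 38.77×274.73) / (9×195.9333 − 38.77²) = 780.4549 / 260.2868 = 2.9984, matching the given fit.)

Step 3: Change in slope
Δβ₁ = 1.9266 − 2.9984 = -1.0718
Relative change = -1.0718 / 2.9984 × 100% = -35.7%
→ the slope decreases when the point is added.

A high-leverage point only changes the slope if it is off the original line; here y = 43.50 is below the original trend, so the slope decreases.
In practice: investigate whether it comes from the same population as the rest of the sample.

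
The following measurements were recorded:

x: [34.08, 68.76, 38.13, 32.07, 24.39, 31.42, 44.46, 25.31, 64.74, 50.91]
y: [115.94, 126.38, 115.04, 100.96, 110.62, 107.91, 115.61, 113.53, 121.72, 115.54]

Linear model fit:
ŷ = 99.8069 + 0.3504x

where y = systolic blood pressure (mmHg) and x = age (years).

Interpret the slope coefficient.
On average, blood pressure is about 0.3504 mmHg higher for every extra year of age.

The slope β₁ = 0.3504 gives the rate at which the fitted blood pressure changes with age.

Interpretation:
- Age up by 1 year → predicted blood pressure increases by 0.3504 mmHg
- This is a linear approximation: the same per-unit change is assumed across the whole observed x range
- The slope describes association in these data, not necessarily a causal effect

The intercept β₀ = 99.8069 is the predicted blood pressure when age = 0; since the smallest observed x is 24.39, this is an extrapolation and mainly anchors the line.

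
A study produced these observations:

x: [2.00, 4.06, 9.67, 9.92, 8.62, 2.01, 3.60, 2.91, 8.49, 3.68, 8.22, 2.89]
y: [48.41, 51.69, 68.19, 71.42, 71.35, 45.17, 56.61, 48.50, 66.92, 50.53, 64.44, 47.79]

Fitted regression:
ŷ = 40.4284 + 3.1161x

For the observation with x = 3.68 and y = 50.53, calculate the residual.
Residual = -1.3656

The residual is the difference between the actual value and the predicted value:

Residual = y - ŷ

Step 1: Calculate predicted value
ŷ = 40.4284 + 3.1161 × 3.68
ŷ = 51.8956

Step 2: Calculate residual
Residual = 50.53 - 51.8956
Residual = -1.3656

Interpretation: the model overestimates the actual value by 1.3656 at this point (negative residual → observation lies below the fitted line).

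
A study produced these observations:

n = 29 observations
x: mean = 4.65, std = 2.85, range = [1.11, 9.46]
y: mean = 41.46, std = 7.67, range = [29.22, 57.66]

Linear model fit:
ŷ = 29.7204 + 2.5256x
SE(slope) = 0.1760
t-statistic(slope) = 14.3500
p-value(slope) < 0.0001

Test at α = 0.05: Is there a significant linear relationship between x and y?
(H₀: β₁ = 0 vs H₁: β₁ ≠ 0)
Reject H₀: p-value < 0.0001 < α = 0.05. The linear relationship is significant at the 5% level.

Hypothesis test for the slope coefficient:

H₀: β₁ = 0 (no linear relationship)
H₁: β₁ ≠ 0 (linear relationship exists)

Test statistic: t = β̂₁ / SE(β̂₁) = 2.5256 / 0.1760 = 14.3500

The p-value (<0.0001) is the probability, under H₀, of a t-statistic at least as extreme as |t| = 14.3500 (two-sided, df = n − 2 = 27).

Decision rule: reject H₀ if p-value < α.
p-value < 0.0001 < α = 0.05 → reject H₀.

At α = 0.05 the data do provide convincing evidence of a nonzero slope.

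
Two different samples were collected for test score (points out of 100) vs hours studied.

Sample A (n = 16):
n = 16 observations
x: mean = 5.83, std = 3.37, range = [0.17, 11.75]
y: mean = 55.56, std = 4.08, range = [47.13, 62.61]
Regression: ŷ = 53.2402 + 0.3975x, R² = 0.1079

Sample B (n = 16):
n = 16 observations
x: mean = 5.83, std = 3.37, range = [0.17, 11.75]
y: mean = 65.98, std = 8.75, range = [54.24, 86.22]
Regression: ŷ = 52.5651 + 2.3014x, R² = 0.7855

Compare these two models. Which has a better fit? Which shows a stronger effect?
Model B has the better fit (R² = 0.7855 vs 0.1079). Model B shows the stronger effect (|β₁| = 2.3014 vs 0.3975).

Model Comparison:

Fit — compare R²:
- Model A: R² = 0.1079 → 10.79% of variance in test score explained
- Model B: R² = 0.7855 → 78.55% of variance in test score explained
- 0.7855 > 0.1079 → Model B has the better fit

Which has the larger per-hour effect? (|β₁|)
- Model A: β₁ = 0.3975 → predicted test score rises 0.3975 points per additional hour of study time
- Model B: β₁ = 2.3014 → predicted test score rises 2.3014 points per additional hour of study time
- |0.3975| < |2.3014| → Model B shows the stronger marginal effect

Note: A steeper slope doesn't make a better model if the scatter around the line is large.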